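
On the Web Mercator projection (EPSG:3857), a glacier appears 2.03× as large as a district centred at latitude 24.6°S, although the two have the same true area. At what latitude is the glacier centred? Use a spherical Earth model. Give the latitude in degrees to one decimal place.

50.3°

On Mercator, (apparent₁)/(apparent₂) = sec²φ₁ / sec²φ₂ when true areas are equal.
cos²φ₂ / cos²φ₁ = 2.03  ⇒  cos φ₁ = cos 24.6° / √2.03 = 0.9092/1.425 = 0.6382.
φ₁ = arccos(0.6382) ≈ 50.3°.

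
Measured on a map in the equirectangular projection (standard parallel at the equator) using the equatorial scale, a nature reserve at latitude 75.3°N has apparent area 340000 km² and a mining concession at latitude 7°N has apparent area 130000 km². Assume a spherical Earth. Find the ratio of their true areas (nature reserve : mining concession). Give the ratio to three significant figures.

Plate carrée has h = 1 and k = sec φ, giving areal scale sec φ; true area = (apparent area) · cos φ.
True area of nature reserve: 340000 × cos(75.3°) = 340000 × 0.2538 = 86280 km².
True area of mining concession: 130000 × cos(7°) = 130000 × 0.9925 = 129000 km².
Ratio = 86280 / 129000 ≈ 0.669.

0.669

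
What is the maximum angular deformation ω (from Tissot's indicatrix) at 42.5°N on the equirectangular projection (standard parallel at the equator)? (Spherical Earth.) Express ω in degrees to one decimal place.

17.4°

Plate carrée maps x = Rλ, y = Rφ. The meridian scale is h = 1 and the parallel scale is k = 1/cos φ = sec φ.
At 42.5°: h = 1.000, k = 1.356; principal scales a = 1.356, b = 1.000.
sin(ω/2) = (a − b)/(a + b) = 0.3563/2.356 = 0.1512, so ω = 2 arcsin(0.1512) ≈ 17.4°.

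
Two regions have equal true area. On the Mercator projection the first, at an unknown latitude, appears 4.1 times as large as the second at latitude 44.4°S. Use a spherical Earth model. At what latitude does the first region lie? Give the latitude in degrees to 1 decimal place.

69.3°

Mercator areal scale is sec²φ, so apparent-area ratio = sec²φ₁ / sec²φ₂ = cos²φ₂ / cos²φ₁.
cos²φ₂ / cos²φ₁ = 4.1  ⇒  cos φ₁ = cos 44.4° / √4.1 = 0.7145/2.025 = 0.3529.
φ₁ = arccos(0.3529) ≈ 69.3°.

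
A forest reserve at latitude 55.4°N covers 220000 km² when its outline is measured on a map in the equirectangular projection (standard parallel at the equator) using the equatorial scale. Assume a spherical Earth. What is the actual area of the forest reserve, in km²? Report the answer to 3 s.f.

125000 km²

For the equirectangular projection with φ₀ = 0 (plate carrée), h = 1 along meridians and k = sec φ along parallels.
Areal scale = h·k = 1 × sec φ; at 55.4°, h = 1.000, k = 1.761, so h·k = 1.761.
True area = apparent / (areal scale) = 220000 / 1.761 ≈ 125000 km².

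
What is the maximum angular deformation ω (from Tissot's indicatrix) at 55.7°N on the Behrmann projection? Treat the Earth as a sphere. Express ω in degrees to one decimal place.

Behrmann is a cylindrical equal-area projection with standard parallels at ±30°. Cylindrical equal-area (φ₀ = 30°): h = cos φ / cos 30° along meridians, k = cos 30° / cos φ along parallels; h·k = 1.
At 55.7°: h = 0.6507, k = 1.537; principal scales a = 1.537, b = 0.6507.
sin(ω/2) = (a − b)/(a + b) = 0.8861/2.188 = 0.4051, so ω = 2 arcsin(0.4051) ≈ 47.8°.

47.8°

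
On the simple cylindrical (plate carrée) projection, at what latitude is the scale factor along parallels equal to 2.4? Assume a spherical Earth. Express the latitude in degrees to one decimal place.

Plate carrée: h = 1, k = sec φ along parallels.
sec φ = 2.4  ⇒  cos φ = 0.4167  ⇒  φ ≈ 65.4°.

65.4°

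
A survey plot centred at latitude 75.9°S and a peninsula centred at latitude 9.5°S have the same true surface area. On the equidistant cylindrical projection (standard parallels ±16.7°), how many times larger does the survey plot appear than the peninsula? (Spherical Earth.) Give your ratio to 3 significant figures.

In the equirectangular projection with standard parallel φ₀ = 16.7° (x = Rλ cos φ₀, y = Rφ), meridians are true-scale (h = 1) and the parallel scale is k = cos φ₀ / cos φ.
Areal scale at 75.9°: h·k = 1.000 × 3.932 = 3.932.
Areal scale at 9.5°: h·k = 1.000 × 0.9711 = 0.9711.
Ratio = 3.932/0.9711 ≈ 4.05.

4.05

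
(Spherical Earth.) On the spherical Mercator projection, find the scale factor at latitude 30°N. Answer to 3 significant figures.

1.15

The Mercator projection is conformal; its linear scale factor is the same in every direction and equals sec φ = 1/cos φ.
k = 1/cos 30° = 1/0.8660 = 1.155.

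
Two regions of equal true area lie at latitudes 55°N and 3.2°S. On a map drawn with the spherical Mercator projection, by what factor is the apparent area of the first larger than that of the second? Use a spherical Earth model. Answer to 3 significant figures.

3.03

Mercator areal scale is sec²φ.
At 55°: sec²(55°) = 1/0.5736² = 3.040.
At 3.2°: sec²(3.2°) = 1/0.9984² = 1.003.
Ratio = 3.040/1.003 = cos²(3.2°)/cos²(55°) ≈ 3.03.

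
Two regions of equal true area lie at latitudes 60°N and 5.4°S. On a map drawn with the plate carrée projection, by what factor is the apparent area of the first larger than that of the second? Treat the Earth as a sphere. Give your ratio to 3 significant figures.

1.99

For the equirectangular projection with φ₀ = 0 (plate carrée), h = 1 along meridians and k = sec φ along parallels.
Areal scale at 60°: h·k = 1.000 × 2.000 = 2.000.
Areal scale at 5.4°: h·k = 1.000 × 1.004 = 1.004.
Ratio = 2.000/1.004 ≈ 1.99.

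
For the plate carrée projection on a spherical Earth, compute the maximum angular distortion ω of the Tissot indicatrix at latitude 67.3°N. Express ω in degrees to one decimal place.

For the equirectangular projection with φ₀ = 0 (plate carrée), h = 1 along meridians and k = sec φ along parallels.
At 67.3°: h = 1.000, k = 2.591; principal scales a = 2.591, b = 1.000.
sin(ω/2) = (a − b)/(a + b) = 1.591/3.591 = 0.4431, so ω = 2 arcsin(0.4431) ≈ 52.6°.

52.6°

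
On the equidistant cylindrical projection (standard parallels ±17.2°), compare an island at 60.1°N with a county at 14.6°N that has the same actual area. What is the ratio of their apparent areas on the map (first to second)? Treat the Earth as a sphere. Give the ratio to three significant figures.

The equidistant cylindrical projection with φ₀ = 17.2° has h = 1 (meridians true) and k = cos φ₀ / cos φ along parallels.
Areal scale at 60.1°: h·k = 1.000 × 1.916 = 1.916.
Areal scale at 14.6°: h·k = 1.000 × 0.9872 = 0.9872.
Ratio = 1.916/0.9872 ≈ 1.94.

1.94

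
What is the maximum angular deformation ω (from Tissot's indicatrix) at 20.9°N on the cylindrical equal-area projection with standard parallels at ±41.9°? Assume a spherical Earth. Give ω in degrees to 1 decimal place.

Cylindrical equal-area (φ₀ = 41.9°): h = cos φ / cos 41.9° along meridians, k = cos 41.9° / cos φ along parallels; h·k = 1.
At 20.9°: h = 1.255, k = 0.7967; principal scales a = 1.255, b = 0.7967.
sin(ω/2) = (a − b)/(a + b) = 0.4584/2.052 = 0.2234, so ω = 2 arcsin(0.2234) ≈ 25.8°.

25.8°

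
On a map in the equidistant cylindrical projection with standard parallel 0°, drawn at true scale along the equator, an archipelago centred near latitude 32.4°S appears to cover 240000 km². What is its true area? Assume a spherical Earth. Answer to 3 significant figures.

203000 km²

Plate carrée maps x = Rλ, y = Rφ. The meridian scale is h = 1 and the parallel scale is k = 1/cos φ = sec φ.
Areal scale = h·k = 1 × sec φ; at 32.4°, h = 1.000, k = 1.184, so h·k = 1.184.
True area = apparent / (areal scale) = 240000 / 1.184 ≈ 203000 km².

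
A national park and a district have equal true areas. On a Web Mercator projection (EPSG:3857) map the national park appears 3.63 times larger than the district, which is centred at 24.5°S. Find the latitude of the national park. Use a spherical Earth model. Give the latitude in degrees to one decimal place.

61.5°

Mercator areal scale is sec²φ, so apparent-area ratio = sec²φ₁ / sec²φ₂ = cos²φ₂ / cos²φ₁.
cos²φ₂ / cos²φ₁ = 3.63  ⇒  cos φ₁ = cos 24.5° / √3.63 = 0.9100/1.905 = 0.4776.
φ₁ = arccos(0.4776) ≈ 61.5°.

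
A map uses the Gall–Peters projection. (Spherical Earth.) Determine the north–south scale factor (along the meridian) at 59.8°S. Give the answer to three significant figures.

0.711

The Gall–Peters projection is cylindrical equal-area with φ₀ = 45°. A cylindrical equal-area projection with standard parallel φ₀ has meridian scale h = cos φ / cos φ₀ and parallel scale k = cos φ₀ / cos φ (so areas are preserved, h·k = 1).
h = cos 59.8° / cos 45° = 0.5030/0.7071 = 0.7114.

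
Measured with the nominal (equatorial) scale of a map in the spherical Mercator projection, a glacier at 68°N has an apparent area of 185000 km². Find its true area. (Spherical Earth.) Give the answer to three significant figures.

26000 km²

The Mercator projection is conformal; its linear scale factor is the same in every direction and equals sec φ = 1/cos φ.
Areal scale = k² = sec²φ = 1/cos²(68°) = 1/0.3746² = 7.126.
True area = apparent / (areal scale) = 185000 / 7.126 ≈ 26000 km².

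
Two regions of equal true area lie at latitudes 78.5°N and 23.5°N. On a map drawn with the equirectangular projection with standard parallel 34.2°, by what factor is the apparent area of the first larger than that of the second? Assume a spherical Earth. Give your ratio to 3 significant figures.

4.60

The equidistant cylindrical projection with φ₀ = 34.2° has h = 1 (meridians true) and k = cos φ₀ / cos φ along parallels.
Areal scale at 78.5°: h·k = 1.000 × 4.149 = 4.149.
Areal scale at 23.5°: h·k = 1.000 × 0.9019 = 0.9019.
Ratio = 4.149/0.9019 ≈ 4.60.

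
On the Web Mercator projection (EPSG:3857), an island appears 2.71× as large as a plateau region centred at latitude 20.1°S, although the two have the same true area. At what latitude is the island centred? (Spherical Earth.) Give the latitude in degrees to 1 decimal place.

55.2°

Mercator areal scale is sec²φ, so apparent-area ratio = sec²φ₁ / sec²φ₂ = cos²φ₂ / cos²φ₁.
cos²φ₂ / cos²φ₁ = 2.71  ⇒  cos φ₁ = cos 20.1° / √2.71 = 0.9391/1.646 = 0.5705.
φ₁ = arccos(0.5705) ≈ 55.2°.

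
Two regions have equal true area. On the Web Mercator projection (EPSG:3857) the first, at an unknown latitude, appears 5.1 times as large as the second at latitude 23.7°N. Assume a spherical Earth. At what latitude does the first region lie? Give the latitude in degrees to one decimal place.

For equal true areas on Mercator, apparent areas scale as sec²φ, so the ratio is cos²φ₂ / cos²φ₁.
cos²φ₂ / cos²φ₁ = 5.1  ⇒  cos φ₁ = cos 23.7° / √5.1 = 0.9157/2.258 = 0.4055.
φ₁ = arccos(0.4055) ≈ 66.1°.

66.1°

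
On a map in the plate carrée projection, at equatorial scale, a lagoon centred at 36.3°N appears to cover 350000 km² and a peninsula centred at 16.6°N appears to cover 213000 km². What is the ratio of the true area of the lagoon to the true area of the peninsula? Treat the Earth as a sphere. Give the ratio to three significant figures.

1.38

On the plate carrée, areal scale = h·k = 1 × sec φ, so true area = apparent × cos φ.
True area of lagoon: 350000 × cos(36.3°) = 350000 × 0.8059 = 282100 km².
True area of peninsula: 213000 × cos(16.6°) = 213000 × 0.9583 = 204100 km².
Ratio = 282100 / 204100 ≈ 1.38.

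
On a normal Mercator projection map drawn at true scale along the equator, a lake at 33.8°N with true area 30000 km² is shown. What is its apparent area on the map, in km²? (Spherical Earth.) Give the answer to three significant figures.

43400 km²

The Mercator projection is conformal; its linear scale factor is the same in every direction and equals sec φ = 1/cos φ.
Areal scale = k² = sec²φ = 1/cos²(33.8°) = 1/0.8310² = 1.448.
Apparent area = 30000 × 1.448 ≈ 43400 km².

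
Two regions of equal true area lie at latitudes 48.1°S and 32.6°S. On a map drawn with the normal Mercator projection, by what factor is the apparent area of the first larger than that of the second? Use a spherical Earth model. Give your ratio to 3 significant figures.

On Mercator, area is exaggerated by sec²φ = 1/cos²φ.
At 48.1°: sec²(48.1°) = 1/0.6678² = 2.242.
At 32.6°: sec²(32.6°) = 1/0.8425² = 1.409.
Ratio = 2.242/1.409 = cos²(32.6°)/cos²(48.1°) ≈ 1.59.

1.59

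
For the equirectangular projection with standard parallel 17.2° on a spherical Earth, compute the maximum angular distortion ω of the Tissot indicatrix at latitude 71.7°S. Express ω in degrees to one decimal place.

In the equirectangular projection with standard parallel φ₀ = 17.2° (x = Rλ cos φ₀, y = Rφ), meridians are true-scale (h = 1) and the parallel scale is k = cos φ₀ / cos φ.
At 71.7°: h = 1.000, k = 3.042; principal scales a = 3.042, b = 1.000.
sin(ω/2) = (a − b)/(a + b) = 2.042/4.042 = 0.5052, so ω = 2 arcsin(0.5052) ≈ 60.7°.

60.7°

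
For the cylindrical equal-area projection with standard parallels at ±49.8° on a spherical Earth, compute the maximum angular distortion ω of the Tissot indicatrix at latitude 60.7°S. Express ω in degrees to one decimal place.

Cylindrical equal-area (φ₀ = 49.8°): h = cos φ / cos 49.8° along meridians, k = cos 49.8° / cos φ along parallels; h·k = 1.
At 60.7°: h = 0.7582, k = 1.319; principal scales a = 1.319, b = 0.7582.
sin(ω/2) = (a − b)/(a + b) = 0.5607/2.077 = 0.2700, so ω = 2 arcsin(0.2700) ≈ 31.3°.

31.3°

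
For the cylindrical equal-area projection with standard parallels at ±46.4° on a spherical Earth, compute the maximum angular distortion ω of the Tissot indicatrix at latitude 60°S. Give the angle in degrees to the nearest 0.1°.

A cylindrical equal-area projection with standard parallel φ₀ has meridian scale h = cos φ / cos φ₀ and parallel scale k = cos φ₀ / cos φ (so areas are preserved, h·k = 1).
At 60°: h = 0.7250, k = 1.379; principal scales a = 1.379, b = 0.7250.
sin(ω/2) = (a − b)/(a + b) = 0.6542/2.104 = 0.3109, so ω = 2 arcsin(0.3109) ≈ 36.2°.

36.2°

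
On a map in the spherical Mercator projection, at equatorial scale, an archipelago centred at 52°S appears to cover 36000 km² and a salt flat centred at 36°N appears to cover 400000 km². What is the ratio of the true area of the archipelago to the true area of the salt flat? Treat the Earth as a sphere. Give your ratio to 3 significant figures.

0.0521

Mercator's areal exaggeration is sec²φ; hence true area = (apparent area) · cos²φ.
True area of archipelago: 36000 × cos²(52°) = 36000 × 0.3790 = 13650 km².
True area of salt flat: 400000 × cos²(36°) = 400000 × 0.6545 = 261800 km².
Ratio = 13650 / 261800 ≈ 0.0521.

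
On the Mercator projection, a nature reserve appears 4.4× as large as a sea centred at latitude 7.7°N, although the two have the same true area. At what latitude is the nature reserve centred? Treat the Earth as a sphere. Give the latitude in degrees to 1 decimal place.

61.8°

For equal true areas on Mercator, apparent areas scale as sec²φ, so the ratio is cos²φ₂ / cos²φ₁.
cos²φ₂ / cos²φ₁ = 4.4  ⇒  cos φ₁ = cos 7.7° / √4.4 = 0.9910/2.098 = 0.4724.
φ₁ = arccos(0.4724) ≈ 61.8°.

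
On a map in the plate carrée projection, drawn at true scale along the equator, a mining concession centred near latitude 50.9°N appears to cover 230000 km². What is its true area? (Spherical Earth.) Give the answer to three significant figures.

145000 km²

For the equirectangular projection with φ₀ = 0 (plate carrée), h = 1 along meridians and k = sec φ along parallels.
Areal scale = h·k = 1 × sec φ; at 50.9°, h = 1.000, k = 1.586, so h·k = 1.586.
True area = apparent / (areal scale) = 230000 / 1.586 ≈ 145000 km².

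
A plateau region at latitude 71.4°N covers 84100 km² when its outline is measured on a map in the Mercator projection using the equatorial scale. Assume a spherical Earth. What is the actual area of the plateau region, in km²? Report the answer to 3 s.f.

The Mercator projection is conformal; its linear scale factor is the same in every direction and equals sec φ = 1/cos φ.
Areal scale = k² = sec²φ = 1/cos²(71.4°) = 1/0.3190² = 9.829.
True area = apparent / (areal scale) = 84100 / 9.829 ≈ 8560 km².

8560 km²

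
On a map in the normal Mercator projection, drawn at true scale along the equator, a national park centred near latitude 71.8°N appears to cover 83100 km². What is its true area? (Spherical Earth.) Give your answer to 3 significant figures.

Mercator is conformal, so the point scale is isotropic: h = k = sec φ = 1/cos φ.
Areal scale = k² = sec²φ = 1/cos²(71.8°) = 1/0.3123² = 10.25.
True area = apparent / (areal scale) = 83100 / 10.25 ≈ 8110 km².

8110 km²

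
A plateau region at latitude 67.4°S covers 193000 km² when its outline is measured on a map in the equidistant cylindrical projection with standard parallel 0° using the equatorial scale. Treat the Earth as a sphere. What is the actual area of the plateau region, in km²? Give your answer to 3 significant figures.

For the equirectangular projection with φ₀ = 0 (plate carrée), h = 1 along meridians and k = sec φ along parallels.
Areal scale = h·k = 1 × sec φ; at 67.4°, h = 1.000, k = 2.602, so h·k = 2.602.
True area = apparent / (areal scale) = 193000 / 2.602 ≈ 74200 km².

74200 km²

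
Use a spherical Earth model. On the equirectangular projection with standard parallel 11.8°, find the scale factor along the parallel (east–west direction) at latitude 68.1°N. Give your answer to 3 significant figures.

2.62

In the equirectangular projection with standard parallel φ₀ = 11.8° (x = Rλ cos φ₀, y = Rφ), meridians are true-scale (h = 1) and the parallel scale is k = cos φ₀ / cos φ.
k = cos 11.8° / cos 68.1° = 0.9789/0.3730 = 2.624.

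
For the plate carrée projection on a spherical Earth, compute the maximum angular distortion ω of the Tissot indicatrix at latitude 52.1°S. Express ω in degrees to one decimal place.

For the equirectangular projection with φ₀ = 0 (plate carrée), h = 1 along meridians and k = sec φ along parallels.
At 52.1°: h = 1.000, k = 1.628; principal scales a = 1.628, b = 1.000.
sin(ω/2) = (a − b)/(a + b) = 0.6279/2.628 = 0.2389, so ω = 2 arcsin(0.2389) ≈ 27.6°.

27.6°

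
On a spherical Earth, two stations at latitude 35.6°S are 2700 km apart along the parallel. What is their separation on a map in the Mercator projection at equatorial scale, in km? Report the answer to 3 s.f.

Mercator is conformal, so the point scale is isotropic: h = k = sec φ = 1/cos φ.
Along the parallel, k = sec 35.6° = 1/0.8131 = 1.230.
Map distance = 2700 × 1.230 ≈ 3320 km.

3320 km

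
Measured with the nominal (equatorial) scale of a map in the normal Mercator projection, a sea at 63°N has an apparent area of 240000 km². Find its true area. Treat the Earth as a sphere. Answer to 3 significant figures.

49500 km²

The Mercator projection is conformal; its linear scale factor is the same in every direction and equals sec φ = 1/cos φ.
Areal scale = k² = sec²φ = 1/cos²(63°) = 1/0.4540² = 4.852.
True area = apparent / (areal scale) = 240000 / 4.852 ≈ 49500 km².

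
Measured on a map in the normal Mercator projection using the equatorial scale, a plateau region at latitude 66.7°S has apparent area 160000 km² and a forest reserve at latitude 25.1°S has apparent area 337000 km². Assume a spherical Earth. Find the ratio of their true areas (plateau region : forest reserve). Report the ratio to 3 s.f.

0.0906

On Mercator the areal scale is sec²φ, so true area = apparent × cos²φ.
True area of plateau region: 160000 × cos²(66.7°) = 160000 × 0.1565 = 25030 km².
True area of forest reserve: 337000 × cos²(25.1°) = 337000 × 0.8201 = 276400 km².
Ratio = 25030 / 276400 ≈ 0.0906.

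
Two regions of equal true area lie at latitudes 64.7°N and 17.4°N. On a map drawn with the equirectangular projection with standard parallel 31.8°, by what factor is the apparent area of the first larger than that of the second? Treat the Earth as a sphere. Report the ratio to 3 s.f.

In the equirectangular projection with standard parallel φ₀ = 31.8° (x = Rλ cos φ₀, y = Rφ), meridians are true-scale (h = 1) and the parallel scale is k = cos φ₀ / cos φ.
Areal scale at 64.7°: h·k = 1.000 × 1.989 = 1.989.
Areal scale at 17.4°: h·k = 1.000 × 0.8906 = 0.8906.
Ratio = 1.989/0.8906 ≈ 2.23.

2.23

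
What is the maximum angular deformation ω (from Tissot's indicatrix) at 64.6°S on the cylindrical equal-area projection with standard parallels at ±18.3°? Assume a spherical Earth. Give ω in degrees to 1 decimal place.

82.7°

For cylindrical equal-area with standard parallel φ₀, h = cos φ / cos φ₀ and k = cos φ₀ / cos φ, so h·k = 1.
At 64.6°: h = 0.4518, k = 2.213; principal scales a = 2.213, b = 0.4518.
sin(ω/2) = (a − b)/(a + b) = 1.762/2.665 = 0.6610, so ω = 2 arcsin(0.6610) ≈ 82.7°.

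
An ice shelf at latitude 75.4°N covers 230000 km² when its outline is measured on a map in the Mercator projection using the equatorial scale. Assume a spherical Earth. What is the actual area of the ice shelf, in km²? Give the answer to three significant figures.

14600 km²

The Mercator projection is conformal; its linear scale factor is the same in every direction and equals sec φ = 1/cos φ.
Areal scale = k² = sec²φ = 1/cos²(75.4°) = 1/0.2521² = 15.74.
True area = apparent / (areal scale) = 230000 / 15.74 ≈ 14600 km².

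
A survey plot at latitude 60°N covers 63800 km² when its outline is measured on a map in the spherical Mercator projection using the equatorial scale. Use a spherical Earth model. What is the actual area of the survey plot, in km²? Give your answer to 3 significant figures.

The Mercator projection is conformal; its linear scale factor is the same in every direction and equals sec φ = 1/cos φ.
Areal scale = k² = sec²φ = 1/cos²(60°) = 1/0.5000² = 4.000.
True area = apparent / (areal scale) = 63800 / 4.000 ≈ 16000 km².

16000 km²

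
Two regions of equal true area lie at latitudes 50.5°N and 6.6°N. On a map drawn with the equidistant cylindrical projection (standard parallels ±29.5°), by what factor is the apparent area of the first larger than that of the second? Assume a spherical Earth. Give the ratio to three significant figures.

The equidistant cylindrical projection with φ₀ = 29.5° has h = 1 (meridians true) and k = cos φ₀ / cos φ along parallels.
Areal scale at 50.5°: h·k = 1.000 × 1.368 = 1.368.
Areal scale at 6.6°: h·k = 1.000 × 0.8762 = 0.8762.
Ratio = 1.368/0.8762 ≈ 1.56.

1.56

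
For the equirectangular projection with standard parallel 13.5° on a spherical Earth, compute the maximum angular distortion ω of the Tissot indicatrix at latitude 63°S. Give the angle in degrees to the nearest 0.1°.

With standard parallel φ₀ = 13.5°, the equirectangular projection gives x = Rλ cos φ₀, y = Rφ, so h = 1 and k = cos 13.5° / cos φ.
At 63°: h = 1.000, k = 2.142; principal scales a = 2.142, b = 1.000.
sin(ω/2) = (a − b)/(a + b) = 1.142/3.142 = 0.3634, so ω = 2 arcsin(0.3634) ≈ 42.6°.

42.6°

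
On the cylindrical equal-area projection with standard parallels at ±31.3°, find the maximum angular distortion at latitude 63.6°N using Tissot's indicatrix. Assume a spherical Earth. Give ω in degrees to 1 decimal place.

70.0°

For cylindrical equal-area with standard parallel φ₀, h = cos φ / cos φ₀ and k = cos φ₀ / cos φ, so h·k = 1.
At 63.6°: h = 0.5204, k = 1.922; principal scales a = 1.922, b = 0.5204.
sin(ω/2) = (a − b)/(a + b) = 1.401/2.442 = 0.5738, so ω = 2 arcsin(0.5738) ≈ 70.0°.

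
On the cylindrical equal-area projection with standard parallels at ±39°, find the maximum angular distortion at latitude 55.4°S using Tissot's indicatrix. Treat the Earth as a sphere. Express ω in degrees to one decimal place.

35.4°

For cylindrical equal-area with standard parallel φ₀, h = cos φ / cos φ₀ and k = cos φ₀ / cos φ, so h·k = 1.
At 55.4°: h = 0.7307, k = 1.369; principal scales a = 1.369, b = 0.7307.
sin(ω/2) = (a − b)/(a + b) = 0.6379/2.099 = 0.3039, so ω = 2 arcsin(0.3039) ≈ 35.4°.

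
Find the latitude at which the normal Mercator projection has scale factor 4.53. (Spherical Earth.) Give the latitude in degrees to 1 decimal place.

77.2°

Mercator scale is k = sec φ = 1/cos φ.
1/cos φ = 4.53  ⇒  cos φ = 0.2208  ⇒  φ = arccos(0.2208) ≈ 77.2°.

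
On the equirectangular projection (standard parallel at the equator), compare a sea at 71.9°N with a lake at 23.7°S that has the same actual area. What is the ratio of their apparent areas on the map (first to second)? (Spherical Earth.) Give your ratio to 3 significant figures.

2.95

Plate carrée maps x = Rλ, y = Rφ. The meridian scale is h = 1 and the parallel scale is k = 1/cos φ = sec φ.
Areal scale at 71.9°: h·k = 1.000 × 3.219 = 3.219.
Areal scale at 23.7°: h·k = 1.000 × 1.092 = 1.092.
Ratio = 3.219/1.092 ≈ 2.95.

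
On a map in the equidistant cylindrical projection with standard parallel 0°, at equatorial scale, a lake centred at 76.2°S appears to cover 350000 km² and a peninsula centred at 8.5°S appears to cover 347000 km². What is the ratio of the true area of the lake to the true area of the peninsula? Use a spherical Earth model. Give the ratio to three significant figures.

0.243

Plate carrée has h = 1 and k = sec φ, giving areal scale sec φ; true area = (apparent area) · cos φ.
True area of lake: 350000 × cos(76.2°) = 350000 × 0.2385 = 83490 km².
True area of peninsula: 347000 × cos(8.5°) = 347000 × 0.9890 = 343200 km².
Ratio = 83490 / 343200 ≈ 0.243.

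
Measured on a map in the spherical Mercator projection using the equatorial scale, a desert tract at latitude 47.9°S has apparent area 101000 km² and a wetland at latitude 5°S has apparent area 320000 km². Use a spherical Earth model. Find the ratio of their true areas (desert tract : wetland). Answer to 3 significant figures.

Since Mercator area scale is 1/cos²φ, the true area equals the apparent area multiplied by cos²φ.
True area of desert tract: 101000 × cos²(47.9°) = 101000 × 0.4495 = 45400 km².
True area of wetland: 320000 × cos²(5°) = 320000 × 0.9924 = 317600 km².
Ratio = 45400 / 317600 ≈ 0.143.

0.143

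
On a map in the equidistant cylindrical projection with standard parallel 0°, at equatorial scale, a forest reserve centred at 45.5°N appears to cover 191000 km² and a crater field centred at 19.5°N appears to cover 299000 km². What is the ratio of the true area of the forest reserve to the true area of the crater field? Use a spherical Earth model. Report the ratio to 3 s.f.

0.475

Plate carrée has h = 1 and k = sec φ, giving areal scale sec φ; true area = (apparent area) · cos φ.
True area of forest reserve: 191000 × cos(45.5°) = 191000 × 0.7009 = 133900 km².
True area of crater field: 299000 × cos(19.5°) = 299000 × 0.9426 = 281800 km².
Ratio = 133900 / 281800 ≈ 0.475.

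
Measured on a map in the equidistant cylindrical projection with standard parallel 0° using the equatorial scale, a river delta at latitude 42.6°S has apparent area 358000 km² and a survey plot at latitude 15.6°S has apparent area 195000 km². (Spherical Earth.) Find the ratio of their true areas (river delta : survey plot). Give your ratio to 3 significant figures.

1.40

On the plate carrée, areal scale = h·k = 1 × sec φ, so true area = apparent × cos φ.
True area of river delta: 358000 × cos(42.6°) = 358000 × 0.7361 = 263500 km².
True area of survey plot: 195000 × cos(15.6°) = 195000 × 0.9632 = 187800 km².
Ratio = 263500 / 187800 ≈ 1.40.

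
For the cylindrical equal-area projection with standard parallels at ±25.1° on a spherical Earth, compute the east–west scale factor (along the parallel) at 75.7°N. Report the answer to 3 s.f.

Cylindrical equal-area (φ₀ = 25.1°): h = cos φ / cos 25.1° along meridians, k = cos 25.1° / cos φ along parallels; h·k = 1.
k = cos 25.1° / cos 75.7° = 0.9056/0.2470 = 3.666.

3.67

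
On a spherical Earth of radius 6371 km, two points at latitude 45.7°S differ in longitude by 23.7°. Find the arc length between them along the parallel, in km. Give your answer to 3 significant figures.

Arc length along a parallel = R cos φ · Δλ (with Δλ in radians).
= 6371 × cos 45.7° × (23.7° × π/180) = 6371 × 0.6984 × 0.4136 ≈ 1840 km.

1840 km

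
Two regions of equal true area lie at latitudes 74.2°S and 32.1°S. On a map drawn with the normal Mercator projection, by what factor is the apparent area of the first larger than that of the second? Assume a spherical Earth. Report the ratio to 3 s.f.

9.68

Mercator is conformal with k = sec φ, so areal scale = k² = sec²φ.
At 74.2°: sec²(74.2°) = 1/0.2723² = 13.49.
At 32.1°: sec²(32.1°) = 1/0.8471² = 1.394.
Ratio = 13.49/1.394 = cos²(32.1°)/cos²(74.2°) ≈ 9.68.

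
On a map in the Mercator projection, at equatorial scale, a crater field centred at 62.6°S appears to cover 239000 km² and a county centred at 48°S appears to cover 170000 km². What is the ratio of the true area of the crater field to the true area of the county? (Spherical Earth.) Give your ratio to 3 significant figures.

0.665

Mercator's areal exaggeration is sec²φ; hence true area = (apparent area) · cos²φ.
True area of crater field: 239000 × cos²(62.6°) = 239000 × 0.2118 = 50620 km².
True area of county: 170000 × cos²(48°) = 170000 × 0.4477 = 76120 km².
Ratio = 50620 / 76120 ≈ 0.665.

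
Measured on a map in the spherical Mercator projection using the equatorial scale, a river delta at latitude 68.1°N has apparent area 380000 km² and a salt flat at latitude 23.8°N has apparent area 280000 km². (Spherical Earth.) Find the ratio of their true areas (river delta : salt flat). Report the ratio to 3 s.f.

Since Mercator area scale is 1/cos²φ, the true area equals the apparent area multiplied by cos²φ.
True area of river delta: 380000 × cos²(68.1°) = 380000 × 0.1391 = 52870 km².
True area of salt flat: 280000 × cos²(23.8°) = 280000 × 0.8372 = 234400 km².
Ratio = 52870 / 234400 ≈ 0.226.

0.226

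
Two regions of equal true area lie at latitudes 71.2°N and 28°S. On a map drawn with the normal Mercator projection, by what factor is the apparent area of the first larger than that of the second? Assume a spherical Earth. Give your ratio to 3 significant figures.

7.51

On Mercator, area is exaggerated by sec²φ = 1/cos²φ.
At 71.2°: sec²(71.2°) = 1/0.3223² = 9.629.
At 28°: sec²(28°) = 1/0.8829² = 1.283.
Ratio = 9.629/1.283 = cos²(28°)/cos²(71.2°) ≈ 7.51.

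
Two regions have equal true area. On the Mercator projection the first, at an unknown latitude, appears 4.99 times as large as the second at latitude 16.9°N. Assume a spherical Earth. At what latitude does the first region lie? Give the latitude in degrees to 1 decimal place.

Mercator areal scale is sec²φ, so apparent-area ratio = sec²φ₁ / sec²φ₂ = cos²φ₂ / cos²φ₁.
cos²φ₂ / cos²φ₁ = 4.99  ⇒  cos φ₁ = cos 16.9° / √4.99 = 0.9568/2.234 = 0.4283.
φ₁ = arccos(0.4283) ≈ 64.6°.

64.6°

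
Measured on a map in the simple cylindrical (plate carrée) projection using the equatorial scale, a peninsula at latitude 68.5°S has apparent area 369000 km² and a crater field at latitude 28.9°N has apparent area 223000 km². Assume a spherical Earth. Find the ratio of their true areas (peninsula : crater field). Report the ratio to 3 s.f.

0.693

Plate carrée has h = 1 and k = sec φ, giving areal scale sec φ; true area = (apparent area) · cos φ.
True area of peninsula: 369000 × cos(68.5°) = 369000 × 0.3665 = 135200 km².
True area of crater field: 223000 × cos(28.9°) = 223000 × 0.8755 = 195200 km².
Ratio = 135200 / 195200 ≈ 0.693.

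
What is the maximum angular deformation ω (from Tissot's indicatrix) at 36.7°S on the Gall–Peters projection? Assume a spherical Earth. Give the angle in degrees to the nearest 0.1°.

The Gall–Peters projection is cylindrical equal-area with φ₀ = 45°. For cylindrical equal-area with standard parallel φ₀, h = cos φ / cos φ₀ and k = cos φ₀ / cos φ, so h·k = 1.
At 36.7°: h = 1.134, k = 0.8819; principal scales a = 1.134, b = 0.8819.
sin(ω/2) = (a − b)/(a + b) = 0.2520/2.016 = 0.1250, so ω = 2 arcsin(0.1250) ≈ 14.4°.

14.4°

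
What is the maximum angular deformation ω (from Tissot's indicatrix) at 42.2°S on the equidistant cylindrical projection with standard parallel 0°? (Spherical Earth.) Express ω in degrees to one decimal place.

For the equirectangular projection with φ₀ = 0 (plate carrée), h = 1 along meridians and k = sec φ along parallels.
At 42.2°: h = 1.000, k = 1.350; principal scales a = 1.350, b = 1.000.
sin(ω/2) = (a − b)/(a + b) = 0.3499/2.350 = 0.1489, so ω = 2 arcsin(0.1489) ≈ 17.1°.

17.1°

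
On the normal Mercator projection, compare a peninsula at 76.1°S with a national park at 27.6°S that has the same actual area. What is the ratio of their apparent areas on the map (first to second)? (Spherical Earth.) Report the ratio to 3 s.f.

13.6

On Mercator, area is exaggerated by sec²φ = 1/cos²φ.
At 76.1°: sec²(76.1°) = 1/0.2402² = 17.33.
At 27.6°: sec²(27.6°) = 1/0.8862² = 1.273.
Ratio = 17.33/1.273 = cos²(27.6°)/cos²(76.1°) ≈ 13.6.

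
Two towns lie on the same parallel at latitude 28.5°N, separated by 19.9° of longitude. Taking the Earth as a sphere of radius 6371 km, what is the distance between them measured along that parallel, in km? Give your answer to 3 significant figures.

1940 km

Arc length along a parallel = R cos φ · Δλ (with Δλ in radians).
= 6371 × cos 28.5° × (19.9° × π/180) = 6371 × 0.8788 × 0.3473 ≈ 1940 km.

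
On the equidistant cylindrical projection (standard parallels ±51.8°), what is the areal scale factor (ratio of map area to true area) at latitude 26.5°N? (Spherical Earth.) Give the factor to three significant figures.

0.691

With standard parallel φ₀ = 51.8°, the equirectangular projection gives x = Rλ cos φ₀, y = Rφ, so h = 1 and k = cos 51.8° / cos φ.
Areal scale = h·k = 1 × cos φ₀ / cos φ; at 26.5°, h = 1.000, k = 0.6910, so h·k = 0.6910.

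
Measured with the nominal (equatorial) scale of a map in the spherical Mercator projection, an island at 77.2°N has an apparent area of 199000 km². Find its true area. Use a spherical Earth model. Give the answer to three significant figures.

The Mercator projection is conformal; its linear scale factor is the same in every direction and equals sec φ = 1/cos φ.
Areal scale = k² = sec²φ = 1/cos²(77.2°) = 1/0.2215² = 20.37.
True area = apparent / (areal scale) = 199000 / 20.37 ≈ 9770 km².

9770 km²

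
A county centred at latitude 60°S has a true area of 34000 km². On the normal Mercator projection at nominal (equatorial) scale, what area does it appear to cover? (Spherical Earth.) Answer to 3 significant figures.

136000 km²

Mercator is conformal, so the point scale is isotropic: h = k = sec φ = 1/cos φ.
Areal scale = k² = sec²φ = 1/cos²(60°) = 1/0.5000² = 4.000.
Apparent area = 34000 × 4.000 ≈ 136000 km².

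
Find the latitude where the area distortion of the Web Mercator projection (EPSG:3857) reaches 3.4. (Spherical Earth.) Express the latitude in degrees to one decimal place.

57.2°

Mercator areal scale is sec²φ.
sec²φ = 3.4  ⇒  cos²φ = 0.2941  ⇒  cos φ = 0.5423.
φ = arccos(0.5423) ≈ 57.2°.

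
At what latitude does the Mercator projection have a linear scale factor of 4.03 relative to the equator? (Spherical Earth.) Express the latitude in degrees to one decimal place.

75.6°

Mercator scale is k = sec φ = 1/cos φ.
1/cos φ = 4.03  ⇒  cos φ = 0.2481  ⇒  φ = arccos(0.2481) ≈ 75.6°.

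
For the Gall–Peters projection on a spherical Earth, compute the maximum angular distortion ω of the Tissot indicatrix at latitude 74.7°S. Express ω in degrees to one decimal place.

Gall–Peters is a cylindrical equal-area projection with standard parallels at ±45°. Cylindrical equal-area (φ₀ = 45°): h = cos φ / cos 45° along meridians, k = cos 45° / cos φ along parallels; h·k = 1.
At 74.7°: h = 0.3732, k = 2.680; principal scales a = 2.680, b = 0.3732.
sin(ω/2) = (a − b)/(a + b) = 2.307/3.053 = 0.7555, so ω = 2 arcsin(0.7555) ≈ 98.1°.

98.1°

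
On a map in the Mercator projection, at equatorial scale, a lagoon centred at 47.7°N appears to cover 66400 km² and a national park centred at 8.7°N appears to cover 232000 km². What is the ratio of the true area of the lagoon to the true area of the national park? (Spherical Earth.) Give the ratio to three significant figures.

0.133

Mercator's areal exaggeration is sec²φ; hence true area = (apparent area) · cos²φ.
True area of lagoon: 66400 × cos²(47.7°) = 66400 × 0.4529 = 30080 km².
True area of national park: 232000 × cos²(8.7°) = 232000 × 0.9771 = 226700 km².
Ratio = 30080 / 226700 ≈ 0.133.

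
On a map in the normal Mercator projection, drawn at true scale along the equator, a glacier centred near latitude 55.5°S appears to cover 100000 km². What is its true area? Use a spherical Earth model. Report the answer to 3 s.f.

32100 km²

Mercator is conformal, so the point scale is isotropic: h = k = sec φ = 1/cos φ.
Areal scale = k² = sec²φ = 1/cos²(55.5°) = 1/0.5664² = 3.117.
True area = apparent / (areal scale) = 100000 / 3.117 ≈ 32100 km².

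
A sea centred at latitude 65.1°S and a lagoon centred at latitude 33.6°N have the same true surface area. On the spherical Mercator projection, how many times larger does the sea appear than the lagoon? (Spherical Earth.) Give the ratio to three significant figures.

3.91

Mercator is conformal with k = sec φ, so areal scale = k² = sec²φ.
At 65.1°: sec²(65.1°) = 1/0.4210² = 5.641.
At 33.6°: sec²(33.6°) = 1/0.8329² = 1.441.
Ratio = 5.641/1.441 = cos²(33.6°)/cos²(65.1°) ≈ 3.91.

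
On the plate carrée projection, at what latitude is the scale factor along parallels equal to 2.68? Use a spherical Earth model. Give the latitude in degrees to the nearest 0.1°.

Plate carrée: h = 1, k = sec φ along parallels.
sec φ = 2.68  ⇒  cos φ = 0.3731  ⇒  φ ≈ 68.1°.

68.1°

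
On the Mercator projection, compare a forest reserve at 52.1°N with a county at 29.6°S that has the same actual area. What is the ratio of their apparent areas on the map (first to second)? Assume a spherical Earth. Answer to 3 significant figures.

Mercator is conformal with k = sec φ, so areal scale = k² = sec²φ.
At 52.1°: sec²(52.1°) = 1/0.6143² = 2.650.
At 29.6°: sec²(29.6°) = 1/0.8695² = 1.323.
Ratio = 2.650/1.323 = cos²(29.6°)/cos²(52.1°) ≈ 2.00.

2.00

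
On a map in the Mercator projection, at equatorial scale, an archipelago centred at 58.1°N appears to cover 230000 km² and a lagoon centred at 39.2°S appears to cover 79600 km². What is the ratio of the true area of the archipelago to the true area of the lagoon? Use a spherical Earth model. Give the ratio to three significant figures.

On Mercator the areal scale is sec²φ, so true area = apparent × cos²φ.
True area of archipelago: 230000 × cos²(58.1°) = 230000 × 0.2792 = 64230 km².
True area of lagoon: 79600 × cos²(39.2°) = 79600 × 0.6005 = 47800 km².
Ratio = 64230 / 47800 ≈ 1.34.

1.34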